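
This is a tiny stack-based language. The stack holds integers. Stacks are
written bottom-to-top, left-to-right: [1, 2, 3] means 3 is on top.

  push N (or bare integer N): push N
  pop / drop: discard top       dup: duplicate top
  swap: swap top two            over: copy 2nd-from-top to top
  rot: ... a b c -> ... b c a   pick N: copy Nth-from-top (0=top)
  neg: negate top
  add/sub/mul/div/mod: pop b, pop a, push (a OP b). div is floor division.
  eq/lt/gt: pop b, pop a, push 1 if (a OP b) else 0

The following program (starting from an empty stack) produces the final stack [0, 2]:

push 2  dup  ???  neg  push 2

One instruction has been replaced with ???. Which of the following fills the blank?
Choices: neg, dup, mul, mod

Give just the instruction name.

Stack before ???: [2, 2]
Stack after ???:  [0]
Checking each choice:
  neg: produces [2, 2, 2]
  dup: produces [2, 2, -2, 2]
  mul: produces [-4, 2]
  mod: MATCH


Answer: mod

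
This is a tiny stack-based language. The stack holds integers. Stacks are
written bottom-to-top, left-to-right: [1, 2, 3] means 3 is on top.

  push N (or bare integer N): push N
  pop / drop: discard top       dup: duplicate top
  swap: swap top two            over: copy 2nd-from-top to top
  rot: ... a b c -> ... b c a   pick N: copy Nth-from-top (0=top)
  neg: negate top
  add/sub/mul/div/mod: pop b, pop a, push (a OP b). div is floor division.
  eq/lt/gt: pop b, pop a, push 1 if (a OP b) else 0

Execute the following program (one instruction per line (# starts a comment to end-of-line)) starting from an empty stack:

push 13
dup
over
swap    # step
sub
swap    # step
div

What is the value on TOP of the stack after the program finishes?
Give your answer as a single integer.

Answer: 0

Derivation:
After 'push 13': [13]
After 'dup': [13, 13]
After 'over': [13, 13, 13]
After 'swap': [13, 13, 13]
After 'sub': [13, 0]
After 'swap': [0, 13]
After 'div': [0]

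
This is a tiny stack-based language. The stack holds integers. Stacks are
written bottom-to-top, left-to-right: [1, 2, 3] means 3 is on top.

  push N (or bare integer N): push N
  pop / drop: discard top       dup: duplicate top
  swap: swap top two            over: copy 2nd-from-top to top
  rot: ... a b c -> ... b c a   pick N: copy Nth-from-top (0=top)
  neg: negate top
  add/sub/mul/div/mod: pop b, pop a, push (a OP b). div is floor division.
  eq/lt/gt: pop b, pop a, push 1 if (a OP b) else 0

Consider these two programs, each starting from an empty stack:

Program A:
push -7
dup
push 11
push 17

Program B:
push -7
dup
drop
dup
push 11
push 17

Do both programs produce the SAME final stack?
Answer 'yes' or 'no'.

Answer: yes

Derivation:
Program A trace:
  After 'push -7': [-7]
  After 'dup': [-7, -7]
  After 'push 11': [-7, -7, 11]
  After 'push 17': [-7, -7, 11, 17]
Program A final stack: [-7, -7, 11, 17]

Program B trace:
  After 'push -7': [-7]
  After 'dup': [-7, -7]
  After 'drop': [-7]
  After 'dup': [-7, -7]
  After 'push 11': [-7, -7, 11]
  After 'push 17': [-7, -7, 11, 17]
Program B final stack: [-7, -7, 11, 17]
Same: yes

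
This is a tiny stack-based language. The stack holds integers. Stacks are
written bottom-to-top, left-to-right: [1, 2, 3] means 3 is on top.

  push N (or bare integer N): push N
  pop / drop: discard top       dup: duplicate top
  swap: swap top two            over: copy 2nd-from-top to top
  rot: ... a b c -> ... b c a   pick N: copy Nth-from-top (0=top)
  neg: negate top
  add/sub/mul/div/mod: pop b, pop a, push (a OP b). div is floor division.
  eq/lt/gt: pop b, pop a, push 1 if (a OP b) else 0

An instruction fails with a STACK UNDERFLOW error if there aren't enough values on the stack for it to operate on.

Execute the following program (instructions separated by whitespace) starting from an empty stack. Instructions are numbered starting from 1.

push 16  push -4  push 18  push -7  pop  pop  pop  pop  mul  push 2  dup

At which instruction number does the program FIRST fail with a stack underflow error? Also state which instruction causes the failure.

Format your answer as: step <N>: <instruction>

Step 1 ('push 16'): stack = [16], depth = 1
Step 2 ('push -4'): stack = [16, -4], depth = 2
Step 3 ('push 18'): stack = [16, -4, 18], depth = 3
Step 4 ('push -7'): stack = [16, -4, 18, -7], depth = 4
Step 5 ('pop'): stack = [16, -4, 18], depth = 3
Step 6 ('pop'): stack = [16, -4], depth = 2
Step 7 ('pop'): stack = [16], depth = 1
Step 8 ('pop'): stack = [], depth = 0
Step 9 ('mul'): needs 2 value(s) but depth is 0 — STACK UNDERFLOW

Answer: step 9: mul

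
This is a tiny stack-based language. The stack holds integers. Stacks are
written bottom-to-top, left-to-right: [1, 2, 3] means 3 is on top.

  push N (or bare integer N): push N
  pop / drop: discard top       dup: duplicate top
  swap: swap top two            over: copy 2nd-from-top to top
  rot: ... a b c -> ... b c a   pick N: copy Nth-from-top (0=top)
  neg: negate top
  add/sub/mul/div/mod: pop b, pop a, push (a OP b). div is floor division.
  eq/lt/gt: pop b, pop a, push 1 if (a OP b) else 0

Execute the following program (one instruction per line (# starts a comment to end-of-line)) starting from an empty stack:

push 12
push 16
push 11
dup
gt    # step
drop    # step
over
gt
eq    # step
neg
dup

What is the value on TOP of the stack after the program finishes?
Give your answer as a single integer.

After 'push 12': [12]
After 'push 16': [12, 16]
After 'push 11': [12, 16, 11]
After 'dup': [12, 16, 11, 11]
After 'gt': [12, 16, 0]
After 'drop': [12, 16]
After 'over': [12, 16, 12]
After 'gt': [12, 1]
After 'eq': [0]
After 'neg': [0]
After 'dup': [0, 0]

Answer: 0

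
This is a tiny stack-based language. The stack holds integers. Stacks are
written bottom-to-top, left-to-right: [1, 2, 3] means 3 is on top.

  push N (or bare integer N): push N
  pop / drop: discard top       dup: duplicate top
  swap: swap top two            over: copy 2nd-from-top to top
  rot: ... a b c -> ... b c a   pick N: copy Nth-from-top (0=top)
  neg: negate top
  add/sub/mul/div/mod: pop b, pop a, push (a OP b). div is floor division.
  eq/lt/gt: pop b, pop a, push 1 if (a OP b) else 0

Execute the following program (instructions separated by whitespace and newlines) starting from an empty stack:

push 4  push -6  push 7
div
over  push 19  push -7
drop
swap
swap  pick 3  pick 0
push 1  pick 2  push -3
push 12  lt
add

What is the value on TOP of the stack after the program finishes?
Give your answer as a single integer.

Answer: 5

Derivation:
After 'push 4': [4]
After 'push -6': [4, -6]
After 'push 7': [4, -6, 7]
After 'div': [4, -1]
After 'over': [4, -1, 4]
After 'push 19': [4, -1, 4, 19]
After 'push -7': [4, -1, 4, 19, -7]
After 'drop': [4, -1, 4, 19]
After 'swap': [4, -1, 19, 4]
After 'swap': [4, -1, 4, 19]
After 'pick 3': [4, -1, 4, 19, 4]
After 'pick 0': [4, -1, 4, 19, 4, 4]
After 'push 1': [4, -1, 4, 19, 4, 4, 1]
After 'pick 2': [4, -1, 4, 19, 4, 4, 1, 4]
After 'push -3': [4, -1, 4, 19, 4, 4, 1, 4, -3]
After 'push 12': [4, -1, 4, 19, 4, 4, 1, 4, -3, 12]
After 'lt': [4, -1, 4, 19, 4, 4, 1, 4, 1]
After 'add': [4, -1, 4, 19, 4, 4, 1, 5]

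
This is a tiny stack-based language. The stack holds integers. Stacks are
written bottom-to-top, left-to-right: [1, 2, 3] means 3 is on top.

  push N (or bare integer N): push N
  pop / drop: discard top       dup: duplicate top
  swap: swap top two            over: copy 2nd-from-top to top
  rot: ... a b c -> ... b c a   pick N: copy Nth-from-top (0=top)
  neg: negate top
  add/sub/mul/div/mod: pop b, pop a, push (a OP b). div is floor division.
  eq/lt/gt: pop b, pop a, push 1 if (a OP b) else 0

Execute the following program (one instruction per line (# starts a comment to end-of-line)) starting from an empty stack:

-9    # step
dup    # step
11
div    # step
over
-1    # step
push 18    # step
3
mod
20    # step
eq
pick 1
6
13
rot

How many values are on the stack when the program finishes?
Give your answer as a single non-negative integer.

Answer: 8

Derivation:
After 'push -9': stack = [-9] (depth 1)
After 'dup': stack = [-9, -9] (depth 2)
After 'push 11': stack = [-9, -9, 11] (depth 3)
After 'div': stack = [-9, -1] (depth 2)
After 'over': stack = [-9, -1, -9] (depth 3)
After 'push -1': stack = [-9, -1, -9, -1] (depth 4)
After 'push 18': stack = [-9, -1, -9, -1, 18] (depth 5)
After 'push 3': stack = [-9, -1, -9, -1, 18, 3] (depth 6)
After 'mod': stack = [-9, -1, -9, -1, 0] (depth 5)
After 'push 20': stack = [-9, -1, -9, -1, 0, 20] (depth 6)
After 'eq': stack = [-9, -1, -9, -1, 0] (depth 5)
After 'pick 1': stack = [-9, -1, -9, -1, 0, -1] (depth 6)
After 'push 6': stack = [-9, -1, -9, -1, 0, -1, 6] (depth 7)
After 'push 13': stack = [-9, -1, -9, -1, 0, -1, 6, 13] (depth 8)
After 'rot': stack = [-9, -1, -9, -1, 0, 6, 13, -1] (depth 8)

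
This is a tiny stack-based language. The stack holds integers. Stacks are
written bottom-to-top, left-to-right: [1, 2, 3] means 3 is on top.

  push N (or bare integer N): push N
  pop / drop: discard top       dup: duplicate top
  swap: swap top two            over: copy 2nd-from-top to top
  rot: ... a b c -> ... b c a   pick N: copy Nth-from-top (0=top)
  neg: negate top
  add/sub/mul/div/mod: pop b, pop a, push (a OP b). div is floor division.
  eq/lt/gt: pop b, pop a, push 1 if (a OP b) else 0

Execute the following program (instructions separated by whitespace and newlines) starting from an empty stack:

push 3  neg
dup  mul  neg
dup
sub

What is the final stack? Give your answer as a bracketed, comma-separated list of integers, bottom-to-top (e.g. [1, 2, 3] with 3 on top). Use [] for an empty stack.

After 'push 3': [3]
After 'neg': [-3]
After 'dup': [-3, -3]
After 'mul': [9]
After 'neg': [-9]
After 'dup': [-9, -9]
After 'sub': [0]

Answer: [0]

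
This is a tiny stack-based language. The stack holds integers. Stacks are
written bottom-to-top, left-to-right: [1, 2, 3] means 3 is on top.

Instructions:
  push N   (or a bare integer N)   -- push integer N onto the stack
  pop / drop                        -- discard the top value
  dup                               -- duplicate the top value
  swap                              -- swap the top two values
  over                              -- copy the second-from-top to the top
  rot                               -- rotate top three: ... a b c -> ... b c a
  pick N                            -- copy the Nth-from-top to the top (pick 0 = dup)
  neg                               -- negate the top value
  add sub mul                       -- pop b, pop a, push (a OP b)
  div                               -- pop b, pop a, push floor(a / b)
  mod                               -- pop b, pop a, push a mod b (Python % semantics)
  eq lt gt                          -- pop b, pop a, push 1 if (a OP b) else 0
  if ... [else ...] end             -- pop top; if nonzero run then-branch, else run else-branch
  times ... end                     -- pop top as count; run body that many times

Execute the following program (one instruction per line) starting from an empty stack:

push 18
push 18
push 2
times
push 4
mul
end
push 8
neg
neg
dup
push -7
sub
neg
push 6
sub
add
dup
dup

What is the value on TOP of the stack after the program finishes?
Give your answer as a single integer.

After 'push 18': [18]
After 'push 18': [18, 18]
After 'push 2': [18, 18, 2]
After 'times': [18, 18]
After 'push 4': [18, 18, 4]
After 'mul': [18, 72]
After 'push 4': [18, 72, 4]
After 'mul': [18, 288]
After 'push 8': [18, 288, 8]
After 'neg': [18, 288, -8]
After 'neg': [18, 288, 8]
After 'dup': [18, 288, 8, 8]
After 'push -7': [18, 288, 8, 8, -7]
After 'sub': [18, 288, 8, 15]
After 'neg': [18, 288, 8, -15]
After 'push 6': [18, 288, 8, -15, 6]
After 'sub': [18, 288, 8, -21]
After 'add': [18, 288, -13]
After 'dup': [18, 288, -13, -13]
After 'dup': [18, 288, -13, -13, -13]

Answer: -13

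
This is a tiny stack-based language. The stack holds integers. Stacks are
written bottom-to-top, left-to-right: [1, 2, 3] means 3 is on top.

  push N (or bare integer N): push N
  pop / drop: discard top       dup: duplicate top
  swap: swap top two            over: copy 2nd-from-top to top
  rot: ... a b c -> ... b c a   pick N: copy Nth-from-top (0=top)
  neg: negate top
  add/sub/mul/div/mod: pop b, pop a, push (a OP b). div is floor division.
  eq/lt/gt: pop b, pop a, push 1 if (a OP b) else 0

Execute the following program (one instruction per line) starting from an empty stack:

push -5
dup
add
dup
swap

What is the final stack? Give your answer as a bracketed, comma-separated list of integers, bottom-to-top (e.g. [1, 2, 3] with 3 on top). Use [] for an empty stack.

Answer: [-10, -10]

Derivation:
After 'push -5': [-5]
After 'dup': [-5, -5]
After 'add': [-10]
After 'dup': [-10, -10]
After 'swap': [-10, -10]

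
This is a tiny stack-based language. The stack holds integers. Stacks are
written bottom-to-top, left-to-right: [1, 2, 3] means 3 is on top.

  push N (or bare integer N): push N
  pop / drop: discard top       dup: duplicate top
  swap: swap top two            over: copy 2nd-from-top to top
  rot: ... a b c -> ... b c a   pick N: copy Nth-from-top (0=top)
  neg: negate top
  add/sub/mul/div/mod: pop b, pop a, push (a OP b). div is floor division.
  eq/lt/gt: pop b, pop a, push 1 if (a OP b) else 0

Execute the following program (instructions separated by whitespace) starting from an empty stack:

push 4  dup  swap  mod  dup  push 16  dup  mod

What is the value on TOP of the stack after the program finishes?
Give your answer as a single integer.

After 'push 4': [4]
After 'dup': [4, 4]
After 'swap': [4, 4]
After 'mod': [0]
After 'dup': [0, 0]
After 'push 16': [0, 0, 16]
After 'dup': [0, 0, 16, 16]
After 'mod': [0, 0, 0]

Answer: 0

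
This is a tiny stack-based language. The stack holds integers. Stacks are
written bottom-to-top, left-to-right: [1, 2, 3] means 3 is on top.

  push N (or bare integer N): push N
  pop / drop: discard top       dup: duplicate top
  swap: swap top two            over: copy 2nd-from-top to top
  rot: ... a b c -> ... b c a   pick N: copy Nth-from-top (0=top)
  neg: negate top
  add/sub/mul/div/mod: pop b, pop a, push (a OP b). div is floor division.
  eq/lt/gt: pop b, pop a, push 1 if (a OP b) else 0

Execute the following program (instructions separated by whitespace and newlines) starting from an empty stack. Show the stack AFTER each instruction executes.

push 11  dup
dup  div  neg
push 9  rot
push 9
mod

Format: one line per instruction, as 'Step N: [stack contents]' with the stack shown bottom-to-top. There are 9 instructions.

Step 1: [11]
Step 2: [11, 11]
Step 3: [11, 11, 11]
Step 4: [11, 1]
Step 5: [11, -1]
Step 6: [11, -1, 9]
Step 7: [-1, 9, 11]
Step 8: [-1, 9, 11, 9]
Step 9: [-1, 9, 2]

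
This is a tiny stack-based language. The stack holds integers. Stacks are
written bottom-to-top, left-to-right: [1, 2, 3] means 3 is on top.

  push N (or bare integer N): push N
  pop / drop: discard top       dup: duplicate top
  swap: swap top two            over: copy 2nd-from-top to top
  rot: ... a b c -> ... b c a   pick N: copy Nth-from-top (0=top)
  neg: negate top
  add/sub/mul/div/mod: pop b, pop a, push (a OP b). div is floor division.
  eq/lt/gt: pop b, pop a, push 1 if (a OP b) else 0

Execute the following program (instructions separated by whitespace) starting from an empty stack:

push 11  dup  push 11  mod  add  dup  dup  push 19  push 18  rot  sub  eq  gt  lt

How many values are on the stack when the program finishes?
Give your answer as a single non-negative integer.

Answer: 1

Derivation:
After 'push 11': stack = [11] (depth 1)
After 'dup': stack = [11, 11] (depth 2)
After 'push 11': stack = [11, 11, 11] (depth 3)
After 'mod': stack = [11, 0] (depth 2)
After 'add': stack = [11] (depth 1)
After 'dup': stack = [11, 11] (depth 2)
After 'dup': stack = [11, 11, 11] (depth 3)
After 'push 19': stack = [11, 11, 11, 19] (depth 4)
After 'push 18': stack = [11, 11, 11, 19, 18] (depth 5)
After 'rot': stack = [11, 11, 19, 18, 11] (depth 5)
After 'sub': stack = [11, 11, 19, 7] (depth 4)
After 'eq': stack = [11, 11, 0] (depth 3)
After 'gt': stack = [11, 1] (depth 2)
After 'lt': stack = [0] (depth 1)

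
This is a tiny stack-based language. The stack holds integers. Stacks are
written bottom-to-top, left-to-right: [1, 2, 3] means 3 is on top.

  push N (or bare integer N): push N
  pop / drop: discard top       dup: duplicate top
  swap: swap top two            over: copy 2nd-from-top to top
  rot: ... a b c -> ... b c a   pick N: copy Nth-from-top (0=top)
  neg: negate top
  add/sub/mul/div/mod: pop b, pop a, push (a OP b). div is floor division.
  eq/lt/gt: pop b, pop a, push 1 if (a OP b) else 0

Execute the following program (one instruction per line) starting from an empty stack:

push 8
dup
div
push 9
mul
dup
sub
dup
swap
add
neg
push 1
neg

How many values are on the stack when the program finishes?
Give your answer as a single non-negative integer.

Answer: 2

Derivation:
After 'push 8': stack = [8] (depth 1)
After 'dup': stack = [8, 8] (depth 2)
After 'div': stack = [1] (depth 1)
After 'push 9': stack = [1, 9] (depth 2)
After 'mul': stack = [9] (depth 1)
After 'dup': stack = [9, 9] (depth 2)
After 'sub': stack = [0] (depth 1)
After 'dup': stack = [0, 0] (depth 2)
After 'swap': stack = [0, 0] (depth 2)
After 'add': stack = [0] (depth 1)
After 'neg': stack = [0] (depth 1)
After 'push 1': stack = [0, 1] (depth 2)
After 'neg': stack = [0, -1] (depth 2)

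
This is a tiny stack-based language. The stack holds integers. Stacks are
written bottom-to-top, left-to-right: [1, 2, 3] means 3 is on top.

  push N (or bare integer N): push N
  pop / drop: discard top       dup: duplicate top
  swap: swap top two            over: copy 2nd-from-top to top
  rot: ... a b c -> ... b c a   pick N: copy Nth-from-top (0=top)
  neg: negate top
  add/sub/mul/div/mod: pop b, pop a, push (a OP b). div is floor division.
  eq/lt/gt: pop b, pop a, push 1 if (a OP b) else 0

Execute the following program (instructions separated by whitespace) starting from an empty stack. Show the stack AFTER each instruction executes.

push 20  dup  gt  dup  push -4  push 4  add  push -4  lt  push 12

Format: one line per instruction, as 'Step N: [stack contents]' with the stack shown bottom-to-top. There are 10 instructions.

Step 1: [20]
Step 2: [20, 20]
Step 3: [0]
Step 4: [0, 0]
Step 5: [0, 0, -4]
Step 6: [0, 0, -4, 4]
Step 7: [0, 0, 0]
Step 8: [0, 0, 0, -4]
Step 9: [0, 0, 0]
Step 10: [0, 0, 0, 12]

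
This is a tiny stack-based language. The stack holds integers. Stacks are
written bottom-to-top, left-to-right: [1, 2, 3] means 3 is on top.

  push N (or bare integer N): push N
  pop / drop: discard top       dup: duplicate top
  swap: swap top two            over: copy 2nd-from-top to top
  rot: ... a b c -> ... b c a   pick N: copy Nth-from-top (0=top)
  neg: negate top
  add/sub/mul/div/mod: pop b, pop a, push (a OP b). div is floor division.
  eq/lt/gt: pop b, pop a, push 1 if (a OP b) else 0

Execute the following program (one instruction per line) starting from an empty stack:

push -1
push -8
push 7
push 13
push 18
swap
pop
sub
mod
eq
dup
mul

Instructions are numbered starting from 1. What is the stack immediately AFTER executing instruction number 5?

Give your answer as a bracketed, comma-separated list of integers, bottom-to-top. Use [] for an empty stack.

Step 1 ('push -1'): [-1]
Step 2 ('push -8'): [-1, -8]
Step 3 ('push 7'): [-1, -8, 7]
Step 4 ('push 13'): [-1, -8, 7, 13]
Step 5 ('push 18'): [-1, -8, 7, 13, 18]

Answer: [-1, -8, 7, 13, 18]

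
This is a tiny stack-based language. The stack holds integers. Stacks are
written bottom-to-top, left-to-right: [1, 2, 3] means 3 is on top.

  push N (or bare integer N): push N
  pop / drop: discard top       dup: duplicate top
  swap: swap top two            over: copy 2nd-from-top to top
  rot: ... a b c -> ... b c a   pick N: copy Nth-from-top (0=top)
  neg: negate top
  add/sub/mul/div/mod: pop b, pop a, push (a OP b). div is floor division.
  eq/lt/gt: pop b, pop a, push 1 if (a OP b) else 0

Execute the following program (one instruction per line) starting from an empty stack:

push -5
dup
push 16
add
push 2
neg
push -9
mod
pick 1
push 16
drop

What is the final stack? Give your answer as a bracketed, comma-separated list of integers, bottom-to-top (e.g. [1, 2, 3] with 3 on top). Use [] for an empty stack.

Answer: [-5, 11, -2, 11]

Derivation:
After 'push -5': [-5]
After 'dup': [-5, -5]
After 'push 16': [-5, -5, 16]
After 'add': [-5, 11]
After 'push 2': [-5, 11, 2]
After 'neg': [-5, 11, -2]
After 'push -9': [-5, 11, -2, -9]
After 'mod': [-5, 11, -2]
After 'pick 1': [-5, 11, -2, 11]
After 'push 16': [-5, 11, -2, 11, 16]
After 'drop': [-5, 11, -2, 11]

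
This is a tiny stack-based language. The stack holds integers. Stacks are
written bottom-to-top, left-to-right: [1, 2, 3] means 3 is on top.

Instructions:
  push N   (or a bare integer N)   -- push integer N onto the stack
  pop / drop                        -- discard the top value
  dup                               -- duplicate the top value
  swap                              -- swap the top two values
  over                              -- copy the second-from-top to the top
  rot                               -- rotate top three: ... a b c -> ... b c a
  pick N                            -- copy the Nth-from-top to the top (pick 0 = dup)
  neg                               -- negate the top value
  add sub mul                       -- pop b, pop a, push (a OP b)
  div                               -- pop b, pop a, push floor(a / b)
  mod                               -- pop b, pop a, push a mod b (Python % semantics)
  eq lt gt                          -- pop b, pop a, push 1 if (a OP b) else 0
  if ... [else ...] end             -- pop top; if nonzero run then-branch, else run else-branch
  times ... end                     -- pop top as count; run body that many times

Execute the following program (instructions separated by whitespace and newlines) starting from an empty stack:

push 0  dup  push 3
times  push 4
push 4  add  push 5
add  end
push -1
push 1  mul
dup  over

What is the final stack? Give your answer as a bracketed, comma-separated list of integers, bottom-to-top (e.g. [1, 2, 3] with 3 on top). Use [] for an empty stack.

Answer: [0, 0, 13, 13, 13, -1, -1, -1]

Derivation:
After 'push 0': [0]
After 'dup': [0, 0]
After 'push 3': [0, 0, 3]
After 'times': [0, 0]
After 'push 4': [0, 0, 4]
After 'push 4': [0, 0, 4, 4]
After 'add': [0, 0, 8]
After 'push 5': [0, 0, 8, 5]
After 'add': [0, 0, 13]
After 'push 4': [0, 0, 13, 4]
After 'push 4': [0, 0, 13, 4, 4]
After 'add': [0, 0, 13, 8]
After 'push 5': [0, 0, 13, 8, 5]
After 'add': [0, 0, 13, 13]
After 'push 4': [0, 0, 13, 13, 4]
After 'push 4': [0, 0, 13, 13, 4, 4]
After 'add': [0, 0, 13, 13, 8]
After 'push 5': [0, 0, 13, 13, 8, 5]
After 'add': [0, 0, 13, 13, 13]
After 'push -1': [0, 0, 13, 13, 13, -1]
After 'push 1': [0, 0, 13, 13, 13, -1, 1]
After 'mul': [0, 0, 13, 13, 13, -1]
After 'dup': [0, 0, 13, 13, 13, -1, -1]
After 'over': [0, 0, 13, 13, 13, -1, -1, -1]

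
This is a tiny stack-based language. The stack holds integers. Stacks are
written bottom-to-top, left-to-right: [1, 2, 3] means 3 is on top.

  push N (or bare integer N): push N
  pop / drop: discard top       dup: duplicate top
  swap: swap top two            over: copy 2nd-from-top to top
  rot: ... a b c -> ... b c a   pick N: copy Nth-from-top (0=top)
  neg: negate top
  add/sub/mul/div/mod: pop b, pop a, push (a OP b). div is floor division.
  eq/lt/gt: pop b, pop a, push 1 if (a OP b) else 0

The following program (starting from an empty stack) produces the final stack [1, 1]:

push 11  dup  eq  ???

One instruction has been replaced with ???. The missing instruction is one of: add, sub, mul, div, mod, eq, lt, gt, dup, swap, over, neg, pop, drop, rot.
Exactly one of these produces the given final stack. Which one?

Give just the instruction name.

Stack before ???: [1]
Stack after ???:  [1, 1]
The instruction that transforms [1] -> [1, 1] is: dup

Answer: dup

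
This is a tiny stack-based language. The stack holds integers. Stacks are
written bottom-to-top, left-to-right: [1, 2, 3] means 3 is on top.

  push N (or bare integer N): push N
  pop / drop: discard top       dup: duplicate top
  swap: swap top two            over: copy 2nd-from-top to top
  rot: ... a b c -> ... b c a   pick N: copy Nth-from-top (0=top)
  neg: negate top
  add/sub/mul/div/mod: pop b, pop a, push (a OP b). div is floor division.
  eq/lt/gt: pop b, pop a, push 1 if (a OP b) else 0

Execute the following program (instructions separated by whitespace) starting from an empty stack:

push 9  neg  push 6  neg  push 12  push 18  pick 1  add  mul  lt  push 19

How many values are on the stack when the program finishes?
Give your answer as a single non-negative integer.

After 'push 9': stack = [9] (depth 1)
After 'neg': stack = [-9] (depth 1)
After 'push 6': stack = [-9, 6] (depth 2)
After 'neg': stack = [-9, -6] (depth 2)
After 'push 12': stack = [-9, -6, 12] (depth 3)
After 'push 18': stack = [-9, -6, 12, 18] (depth 4)
After 'pick 1': stack = [-9, -6, 12, 18, 12] (depth 5)
After 'add': stack = [-9, -6, 12, 30] (depth 4)
After 'mul': stack = [-9, -6, 360] (depth 3)
After 'lt': stack = [-9, 1] (depth 2)
After 'push 19': stack = [-9, 1, 19] (depth 3)

Answer: 3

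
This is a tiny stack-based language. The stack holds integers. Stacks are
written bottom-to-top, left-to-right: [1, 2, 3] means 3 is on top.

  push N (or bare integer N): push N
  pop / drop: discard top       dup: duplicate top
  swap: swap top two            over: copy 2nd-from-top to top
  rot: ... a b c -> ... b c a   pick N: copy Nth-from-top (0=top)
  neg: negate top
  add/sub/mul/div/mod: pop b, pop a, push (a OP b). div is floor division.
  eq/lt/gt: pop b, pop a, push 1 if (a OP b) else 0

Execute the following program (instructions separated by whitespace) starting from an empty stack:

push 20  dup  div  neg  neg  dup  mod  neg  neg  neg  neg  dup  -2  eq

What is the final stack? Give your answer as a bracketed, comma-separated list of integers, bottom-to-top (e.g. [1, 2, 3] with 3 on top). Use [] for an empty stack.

After 'push 20': [20]
After 'dup': [20, 20]
After 'div': [1]
After 'neg': [-1]
After 'neg': [1]
After 'dup': [1, 1]
After 'mod': [0]
After 'neg': [0]
After 'neg': [0]
After 'neg': [0]
After 'neg': [0]
After 'dup': [0, 0]
After 'push -2': [0, 0, -2]
After 'eq': [0, 0]

Answer: [0, 0]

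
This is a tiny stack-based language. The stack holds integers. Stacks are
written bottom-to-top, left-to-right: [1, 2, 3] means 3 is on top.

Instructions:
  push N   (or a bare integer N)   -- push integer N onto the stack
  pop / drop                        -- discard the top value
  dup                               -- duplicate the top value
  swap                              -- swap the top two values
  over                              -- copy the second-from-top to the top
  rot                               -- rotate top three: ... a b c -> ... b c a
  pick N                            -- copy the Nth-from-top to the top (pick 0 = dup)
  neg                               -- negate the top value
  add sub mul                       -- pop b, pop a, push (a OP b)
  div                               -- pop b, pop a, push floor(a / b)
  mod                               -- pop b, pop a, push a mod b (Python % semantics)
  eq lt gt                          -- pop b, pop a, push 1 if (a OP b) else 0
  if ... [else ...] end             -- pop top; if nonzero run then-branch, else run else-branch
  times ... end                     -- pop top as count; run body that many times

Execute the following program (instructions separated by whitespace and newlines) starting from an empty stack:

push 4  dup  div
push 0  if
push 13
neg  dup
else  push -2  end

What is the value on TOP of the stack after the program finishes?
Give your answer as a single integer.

After 'push 4': [4]
After 'dup': [4, 4]
After 'div': [1]
After 'push 0': [1, 0]
After 'if': [1]
After 'push -2': [1, -2]

Answer: -2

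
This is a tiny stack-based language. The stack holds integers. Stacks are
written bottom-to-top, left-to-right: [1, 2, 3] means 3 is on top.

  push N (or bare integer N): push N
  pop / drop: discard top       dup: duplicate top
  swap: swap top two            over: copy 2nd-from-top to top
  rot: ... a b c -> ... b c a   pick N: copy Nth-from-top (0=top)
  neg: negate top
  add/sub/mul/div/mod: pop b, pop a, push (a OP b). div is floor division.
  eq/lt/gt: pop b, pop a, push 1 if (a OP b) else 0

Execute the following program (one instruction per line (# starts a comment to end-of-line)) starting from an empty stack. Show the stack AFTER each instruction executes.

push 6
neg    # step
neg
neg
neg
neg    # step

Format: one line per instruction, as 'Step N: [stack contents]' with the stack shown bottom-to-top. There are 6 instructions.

Step 1: [6]
Step 2: [-6]
Step 3: [6]
Step 4: [-6]
Step 5: [6]
Step 6: [-6]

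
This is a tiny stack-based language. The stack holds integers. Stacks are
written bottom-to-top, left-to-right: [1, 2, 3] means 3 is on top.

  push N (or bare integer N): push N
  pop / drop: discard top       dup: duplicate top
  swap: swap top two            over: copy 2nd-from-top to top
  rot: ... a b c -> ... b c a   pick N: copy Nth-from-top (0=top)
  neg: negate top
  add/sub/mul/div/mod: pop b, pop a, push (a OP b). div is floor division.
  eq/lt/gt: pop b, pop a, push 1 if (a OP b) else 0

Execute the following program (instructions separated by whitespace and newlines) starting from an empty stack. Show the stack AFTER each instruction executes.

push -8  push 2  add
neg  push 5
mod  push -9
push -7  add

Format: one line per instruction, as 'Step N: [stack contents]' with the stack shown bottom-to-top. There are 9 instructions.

Step 1: [-8]
Step 2: [-8, 2]
Step 3: [-6]
Step 4: [6]
Step 5: [6, 5]
Step 6: [1]
Step 7: [1, -9]
Step 8: [1, -9, -7]
Step 9: [1, -16]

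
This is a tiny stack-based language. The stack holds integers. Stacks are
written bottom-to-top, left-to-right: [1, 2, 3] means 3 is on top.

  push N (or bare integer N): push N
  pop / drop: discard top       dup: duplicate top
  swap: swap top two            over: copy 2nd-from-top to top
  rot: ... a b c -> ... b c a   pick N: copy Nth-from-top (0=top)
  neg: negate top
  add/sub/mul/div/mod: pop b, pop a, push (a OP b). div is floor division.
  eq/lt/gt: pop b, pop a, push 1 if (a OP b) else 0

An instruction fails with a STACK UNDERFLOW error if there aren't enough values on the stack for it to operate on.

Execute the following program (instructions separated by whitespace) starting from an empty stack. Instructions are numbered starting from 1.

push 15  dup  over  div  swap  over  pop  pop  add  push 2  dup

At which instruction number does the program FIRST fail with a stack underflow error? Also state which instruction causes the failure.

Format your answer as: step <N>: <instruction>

Answer: step 9: add

Derivation:
Step 1 ('push 15'): stack = [15], depth = 1
Step 2 ('dup'): stack = [15, 15], depth = 2
Step 3 ('over'): stack = [15, 15, 15], depth = 3
Step 4 ('div'): stack = [15, 1], depth = 2
Step 5 ('swap'): stack = [1, 15], depth = 2
Step 6 ('over'): stack = [1, 15, 1], depth = 3
Step 7 ('pop'): stack = [1, 15], depth = 2
Step 8 ('pop'): stack = [1], depth = 1
Step 9 ('add'): needs 2 value(s) but depth is 1 — STACK UNDERFLOW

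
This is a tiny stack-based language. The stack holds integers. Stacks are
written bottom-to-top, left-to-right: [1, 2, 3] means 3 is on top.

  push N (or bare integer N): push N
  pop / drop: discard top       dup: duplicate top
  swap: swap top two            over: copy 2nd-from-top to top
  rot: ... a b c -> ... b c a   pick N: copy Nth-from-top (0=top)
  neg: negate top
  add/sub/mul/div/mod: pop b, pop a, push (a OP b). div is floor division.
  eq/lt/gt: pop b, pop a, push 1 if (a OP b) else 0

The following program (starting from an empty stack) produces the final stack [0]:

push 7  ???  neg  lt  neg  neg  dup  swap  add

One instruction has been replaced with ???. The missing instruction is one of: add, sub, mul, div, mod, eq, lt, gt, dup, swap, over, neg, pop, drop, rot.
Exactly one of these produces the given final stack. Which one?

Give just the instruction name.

Stack before ???: [7]
Stack after ???:  [7, 7]
The instruction that transforms [7] -> [7, 7] is: dup

Answer: dup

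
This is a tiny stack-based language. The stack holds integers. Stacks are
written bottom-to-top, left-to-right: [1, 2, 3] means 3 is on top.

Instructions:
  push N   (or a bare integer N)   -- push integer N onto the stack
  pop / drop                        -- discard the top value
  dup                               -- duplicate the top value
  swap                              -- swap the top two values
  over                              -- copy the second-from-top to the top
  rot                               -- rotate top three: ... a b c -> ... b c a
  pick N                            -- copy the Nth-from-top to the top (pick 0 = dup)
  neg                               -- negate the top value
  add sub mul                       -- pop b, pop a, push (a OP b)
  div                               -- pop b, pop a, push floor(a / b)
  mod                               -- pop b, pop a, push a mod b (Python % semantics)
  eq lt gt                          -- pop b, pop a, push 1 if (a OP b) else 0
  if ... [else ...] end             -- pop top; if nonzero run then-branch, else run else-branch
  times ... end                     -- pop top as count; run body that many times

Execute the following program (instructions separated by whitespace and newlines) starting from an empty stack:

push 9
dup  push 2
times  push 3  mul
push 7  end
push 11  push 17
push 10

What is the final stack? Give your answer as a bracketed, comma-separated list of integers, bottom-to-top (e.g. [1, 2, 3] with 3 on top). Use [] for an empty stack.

After 'push 9': [9]
After 'dup': [9, 9]
After 'push 2': [9, 9, 2]
After 'times': [9, 9]
After 'push 3': [9, 9, 3]
After 'mul': [9, 27]
After 'push 7': [9, 27, 7]
After 'push 3': [9, 27, 7, 3]
After 'mul': [9, 27, 21]
After 'push 7': [9, 27, 21, 7]
After 'push 11': [9, 27, 21, 7, 11]
After 'push 17': [9, 27, 21, 7, 11, 17]
After 'push 10': [9, 27, 21, 7, 11, 17, 10]

Answer: [9, 27, 21, 7, 11, 17, 10]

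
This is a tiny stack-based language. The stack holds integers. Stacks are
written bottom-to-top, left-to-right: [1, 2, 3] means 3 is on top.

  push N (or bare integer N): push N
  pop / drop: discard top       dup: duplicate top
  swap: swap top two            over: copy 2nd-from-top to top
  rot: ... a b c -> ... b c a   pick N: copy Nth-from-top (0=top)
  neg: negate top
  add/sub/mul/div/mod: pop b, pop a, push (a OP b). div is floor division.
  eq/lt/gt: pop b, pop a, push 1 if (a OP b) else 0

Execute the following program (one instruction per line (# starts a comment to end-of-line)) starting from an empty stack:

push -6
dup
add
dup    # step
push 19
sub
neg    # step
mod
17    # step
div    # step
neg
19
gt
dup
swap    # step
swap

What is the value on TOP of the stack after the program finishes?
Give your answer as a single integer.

Answer: 0

Derivation:
After 'push -6': [-6]
After 'dup': [-6, -6]
After 'add': [-12]
After 'dup': [-12, -12]
After 'push 19': [-12, -12, 19]
After 'sub': [-12, -31]
After 'neg': [-12, 31]
After 'mod': [19]
After 'push 17': [19, 17]
After 'div': [1]
After 'neg': [-1]
After 'push 19': [-1, 19]
After 'gt': [0]
After 'dup': [0, 0]
After 'swap': [0, 0]
After 'swap': [0, 0]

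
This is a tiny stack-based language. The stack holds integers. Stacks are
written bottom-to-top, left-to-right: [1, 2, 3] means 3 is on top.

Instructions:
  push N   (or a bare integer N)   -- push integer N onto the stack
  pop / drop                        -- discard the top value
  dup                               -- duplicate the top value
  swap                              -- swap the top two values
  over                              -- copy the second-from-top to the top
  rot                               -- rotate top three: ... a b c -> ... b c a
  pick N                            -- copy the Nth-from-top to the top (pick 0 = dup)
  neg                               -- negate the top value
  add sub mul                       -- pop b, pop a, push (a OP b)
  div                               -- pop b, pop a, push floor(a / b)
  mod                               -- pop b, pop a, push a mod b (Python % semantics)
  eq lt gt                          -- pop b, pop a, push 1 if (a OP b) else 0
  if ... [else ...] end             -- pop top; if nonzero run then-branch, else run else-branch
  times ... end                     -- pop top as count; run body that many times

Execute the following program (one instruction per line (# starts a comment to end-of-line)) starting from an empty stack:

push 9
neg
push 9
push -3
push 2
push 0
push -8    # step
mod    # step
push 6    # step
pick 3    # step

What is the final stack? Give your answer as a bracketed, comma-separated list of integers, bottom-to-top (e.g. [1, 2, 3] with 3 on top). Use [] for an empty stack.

After 'push 9': [9]
After 'neg': [-9]
After 'push 9': [-9, 9]
After 'push -3': [-9, 9, -3]
After 'push 2': [-9, 9, -3, 2]
After 'push 0': [-9, 9, -3, 2, 0]
After 'push -8': [-9, 9, -3, 2, 0, -8]
After 'mod': [-9, 9, -3, 2, 0]
After 'push 6': [-9, 9, -3, 2, 0, 6]
After 'pick 3': [-9, 9, -3, 2, 0, 6, -3]

Answer: [-9, 9, -3, 2, 0, 6, -3]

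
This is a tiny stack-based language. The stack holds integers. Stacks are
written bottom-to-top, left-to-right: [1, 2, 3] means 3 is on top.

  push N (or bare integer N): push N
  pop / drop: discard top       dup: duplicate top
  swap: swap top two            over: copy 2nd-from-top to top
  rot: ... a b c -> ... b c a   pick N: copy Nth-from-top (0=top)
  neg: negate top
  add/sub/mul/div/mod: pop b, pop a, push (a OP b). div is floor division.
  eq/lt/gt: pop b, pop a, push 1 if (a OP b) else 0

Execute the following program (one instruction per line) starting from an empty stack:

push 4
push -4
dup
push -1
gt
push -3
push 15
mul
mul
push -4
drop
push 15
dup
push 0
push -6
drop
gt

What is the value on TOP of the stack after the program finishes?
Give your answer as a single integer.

After 'push 4': [4]
After 'push -4': [4, -4]
After 'dup': [4, -4, -4]
After 'push -1': [4, -4, -4, -1]
After 'gt': [4, -4, 0]
After 'push -3': [4, -4, 0, -3]
After 'push 15': [4, -4, 0, -3, 15]
After 'mul': [4, -4, 0, -45]
After 'mul': [4, -4, 0]
After 'push -4': [4, -4, 0, -4]
After 'drop': [4, -4, 0]
After 'push 15': [4, -4, 0, 15]
After 'dup': [4, -4, 0, 15, 15]
After 'push 0': [4, -4, 0, 15, 15, 0]
After 'push -6': [4, -4, 0, 15, 15, 0, -6]
After 'drop': [4, -4, 0, 15, 15, 0]
After 'gt': [4, -4, 0, 15, 1]

Answer: 1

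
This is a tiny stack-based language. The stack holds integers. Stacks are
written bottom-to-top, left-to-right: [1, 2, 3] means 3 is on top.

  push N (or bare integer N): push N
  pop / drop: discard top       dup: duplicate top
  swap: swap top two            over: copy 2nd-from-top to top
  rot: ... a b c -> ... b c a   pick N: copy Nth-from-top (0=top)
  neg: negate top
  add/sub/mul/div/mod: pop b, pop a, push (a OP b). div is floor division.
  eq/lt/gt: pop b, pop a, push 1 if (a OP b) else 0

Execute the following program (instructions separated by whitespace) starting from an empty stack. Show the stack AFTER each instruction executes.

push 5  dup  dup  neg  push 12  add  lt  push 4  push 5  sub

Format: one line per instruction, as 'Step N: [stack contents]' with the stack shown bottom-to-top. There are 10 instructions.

Step 1: [5]
Step 2: [5, 5]
Step 3: [5, 5, 5]
Step 4: [5, 5, -5]
Step 5: [5, 5, -5, 12]
Step 6: [5, 5, 7]
Step 7: [5, 1]
Step 8: [5, 1, 4]
Step 9: [5, 1, 4, 5]
Step 10: [5, 1, -1]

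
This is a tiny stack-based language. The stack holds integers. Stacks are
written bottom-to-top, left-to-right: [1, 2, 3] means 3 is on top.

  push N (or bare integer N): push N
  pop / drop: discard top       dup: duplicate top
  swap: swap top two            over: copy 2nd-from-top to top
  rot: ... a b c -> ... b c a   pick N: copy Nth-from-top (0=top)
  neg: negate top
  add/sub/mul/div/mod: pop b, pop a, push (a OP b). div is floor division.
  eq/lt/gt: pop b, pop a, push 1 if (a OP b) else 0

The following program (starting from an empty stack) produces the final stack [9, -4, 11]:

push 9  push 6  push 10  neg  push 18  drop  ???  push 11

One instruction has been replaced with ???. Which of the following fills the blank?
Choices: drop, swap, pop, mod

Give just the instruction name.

Stack before ???: [9, 6, -10]
Stack after ???:  [9, -4]
Checking each choice:
  drop: produces [9, 6, 11]
  swap: produces [9, -10, 6, 11]
  pop: produces [9, 6, 11]
  mod: MATCH


Answer: mod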